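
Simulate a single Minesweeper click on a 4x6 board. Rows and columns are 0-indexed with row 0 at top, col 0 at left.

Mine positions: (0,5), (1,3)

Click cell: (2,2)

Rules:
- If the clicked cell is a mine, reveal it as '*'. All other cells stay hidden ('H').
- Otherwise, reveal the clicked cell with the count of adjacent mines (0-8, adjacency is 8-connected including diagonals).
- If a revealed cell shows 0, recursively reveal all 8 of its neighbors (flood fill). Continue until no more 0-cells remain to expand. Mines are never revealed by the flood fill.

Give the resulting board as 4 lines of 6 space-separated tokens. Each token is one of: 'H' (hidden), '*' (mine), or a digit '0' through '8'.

H H H H H H
H H H H H H
H H 1 H H H
H H H H H H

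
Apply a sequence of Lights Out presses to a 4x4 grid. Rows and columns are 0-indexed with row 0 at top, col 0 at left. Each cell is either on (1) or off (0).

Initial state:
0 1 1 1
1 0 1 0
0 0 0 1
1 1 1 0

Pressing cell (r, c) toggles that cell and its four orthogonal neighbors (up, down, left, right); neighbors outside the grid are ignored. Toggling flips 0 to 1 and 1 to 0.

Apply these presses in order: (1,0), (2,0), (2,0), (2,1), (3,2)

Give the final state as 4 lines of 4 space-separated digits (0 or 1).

After press 1 at (1,0):
1 1 1 1
0 1 1 0
1 0 0 1
1 1 1 0

After press 2 at (2,0):
1 1 1 1
1 1 1 0
0 1 0 1
0 1 1 0

After press 3 at (2,0):
1 1 1 1
0 1 1 0
1 0 0 1
1 1 1 0

After press 4 at (2,1):
1 1 1 1
0 0 1 0
0 1 1 1
1 0 1 0

After press 5 at (3,2):
1 1 1 1
0 0 1 0
0 1 0 1
1 1 0 1

Answer: 1 1 1 1
0 0 1 0
0 1 0 1
1 1 0 1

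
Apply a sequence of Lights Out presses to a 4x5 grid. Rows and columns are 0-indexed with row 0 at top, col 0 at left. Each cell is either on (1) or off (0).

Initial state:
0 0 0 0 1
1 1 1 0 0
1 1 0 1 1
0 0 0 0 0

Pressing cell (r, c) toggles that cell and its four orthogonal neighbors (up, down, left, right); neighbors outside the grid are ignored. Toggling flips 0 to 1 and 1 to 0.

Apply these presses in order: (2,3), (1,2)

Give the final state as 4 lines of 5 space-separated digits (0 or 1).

Answer: 0 0 1 0 1
1 0 0 0 0
1 1 0 0 0
0 0 0 1 0

Derivation:
After press 1 at (2,3):
0 0 0 0 1
1 1 1 1 0
1 1 1 0 0
0 0 0 1 0

After press 2 at (1,2):
0 0 1 0 1
1 0 0 0 0
1 1 0 0 0
0 0 0 1 0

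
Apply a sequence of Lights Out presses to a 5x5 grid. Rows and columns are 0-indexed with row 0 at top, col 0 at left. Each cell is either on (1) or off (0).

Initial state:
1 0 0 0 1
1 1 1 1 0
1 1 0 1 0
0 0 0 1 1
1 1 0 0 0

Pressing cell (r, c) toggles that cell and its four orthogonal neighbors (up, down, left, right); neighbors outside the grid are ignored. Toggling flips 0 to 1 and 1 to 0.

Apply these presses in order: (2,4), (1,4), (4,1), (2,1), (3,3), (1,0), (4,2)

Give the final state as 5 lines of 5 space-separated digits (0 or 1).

Answer: 0 0 0 0 0
0 1 1 0 0
1 0 1 1 0
0 0 0 0 1
0 1 0 0 0

Derivation:
After press 1 at (2,4):
1 0 0 0 1
1 1 1 1 1
1 1 0 0 1
0 0 0 1 0
1 1 0 0 0

After press 2 at (1,4):
1 0 0 0 0
1 1 1 0 0
1 1 0 0 0
0 0 0 1 0
1 1 0 0 0

After press 3 at (4,1):
1 0 0 0 0
1 1 1 0 0
1 1 0 0 0
0 1 0 1 0
0 0 1 0 0

After press 4 at (2,1):
1 0 0 0 0
1 0 1 0 0
0 0 1 0 0
0 0 0 1 0
0 0 1 0 0

After press 5 at (3,3):
1 0 0 0 0
1 0 1 0 0
0 0 1 1 0
0 0 1 0 1
0 0 1 1 0

After press 6 at (1,0):
0 0 0 0 0
0 1 1 0 0
1 0 1 1 0
0 0 1 0 1
0 0 1 1 0

After press 7 at (4,2):
0 0 0 0 0
0 1 1 0 0
1 0 1 1 0
0 0 0 0 1
0 1 0 0 0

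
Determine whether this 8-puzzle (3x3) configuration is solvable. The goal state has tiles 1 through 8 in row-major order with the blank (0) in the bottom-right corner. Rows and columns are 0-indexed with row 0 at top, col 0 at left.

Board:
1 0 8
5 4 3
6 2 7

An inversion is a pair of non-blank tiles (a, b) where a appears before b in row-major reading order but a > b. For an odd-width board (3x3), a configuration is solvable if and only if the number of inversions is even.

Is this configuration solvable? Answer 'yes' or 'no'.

Answer: no

Derivation:
Inversions (pairs i<j in row-major order where tile[i] > tile[j] > 0): 13
13 is odd, so the puzzle is not solvable.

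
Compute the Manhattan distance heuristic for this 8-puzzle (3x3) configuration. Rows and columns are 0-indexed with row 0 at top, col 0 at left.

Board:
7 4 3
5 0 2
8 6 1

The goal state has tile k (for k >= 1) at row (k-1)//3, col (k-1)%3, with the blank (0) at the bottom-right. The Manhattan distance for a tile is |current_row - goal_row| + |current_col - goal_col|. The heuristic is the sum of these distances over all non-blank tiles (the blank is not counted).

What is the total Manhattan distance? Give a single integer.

Answer: 14

Derivation:
Tile 7: at (0,0), goal (2,0), distance |0-2|+|0-0| = 2
Tile 4: at (0,1), goal (1,0), distance |0-1|+|1-0| = 2
Tile 3: at (0,2), goal (0,2), distance |0-0|+|2-2| = 0
Tile 5: at (1,0), goal (1,1), distance |1-1|+|0-1| = 1
Tile 2: at (1,2), goal (0,1), distance |1-0|+|2-1| = 2
Tile 8: at (2,0), goal (2,1), distance |2-2|+|0-1| = 1
Tile 6: at (2,1), goal (1,2), distance |2-1|+|1-2| = 2
Tile 1: at (2,2), goal (0,0), distance |2-0|+|2-0| = 4
Sum: 2 + 2 + 0 + 1 + 2 + 1 + 2 + 4 = 14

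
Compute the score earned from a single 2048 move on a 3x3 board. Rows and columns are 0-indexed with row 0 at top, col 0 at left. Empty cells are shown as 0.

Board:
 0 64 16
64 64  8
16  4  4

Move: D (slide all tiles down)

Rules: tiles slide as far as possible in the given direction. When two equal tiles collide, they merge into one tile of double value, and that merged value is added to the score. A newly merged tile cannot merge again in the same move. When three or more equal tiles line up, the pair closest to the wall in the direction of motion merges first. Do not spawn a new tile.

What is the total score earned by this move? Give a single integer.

Slide down:
col 0: [0, 64, 16] -> [0, 64, 16]  score +0 (running 0)
col 1: [64, 64, 4] -> [0, 128, 4]  score +128 (running 128)
col 2: [16, 8, 4] -> [16, 8, 4]  score +0 (running 128)
Board after move:
  0   0  16
 64 128   8
 16   4   4

Answer: 128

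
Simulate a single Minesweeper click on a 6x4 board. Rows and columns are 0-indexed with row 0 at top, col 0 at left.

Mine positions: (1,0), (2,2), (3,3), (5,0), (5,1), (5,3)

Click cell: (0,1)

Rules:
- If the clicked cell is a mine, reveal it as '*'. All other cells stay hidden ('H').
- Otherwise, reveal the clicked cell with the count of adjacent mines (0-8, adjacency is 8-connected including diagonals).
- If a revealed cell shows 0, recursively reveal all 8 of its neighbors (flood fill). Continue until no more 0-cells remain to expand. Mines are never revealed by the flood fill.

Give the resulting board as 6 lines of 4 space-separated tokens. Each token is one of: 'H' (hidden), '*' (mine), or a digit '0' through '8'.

H 1 H H
H H H H
H H H H
H H H H
H H H H
H H H H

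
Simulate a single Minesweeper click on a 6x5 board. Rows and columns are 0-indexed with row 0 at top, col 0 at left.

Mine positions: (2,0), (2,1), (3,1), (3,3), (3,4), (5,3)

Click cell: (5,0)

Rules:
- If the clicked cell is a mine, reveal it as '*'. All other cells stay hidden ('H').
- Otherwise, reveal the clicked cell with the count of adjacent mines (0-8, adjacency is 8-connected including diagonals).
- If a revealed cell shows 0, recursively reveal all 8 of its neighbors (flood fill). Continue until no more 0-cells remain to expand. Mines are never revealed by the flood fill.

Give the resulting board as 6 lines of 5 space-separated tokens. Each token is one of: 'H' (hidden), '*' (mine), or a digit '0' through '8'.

H H H H H
H H H H H
H H H H H
H H H H H
1 1 3 H H
0 0 1 H H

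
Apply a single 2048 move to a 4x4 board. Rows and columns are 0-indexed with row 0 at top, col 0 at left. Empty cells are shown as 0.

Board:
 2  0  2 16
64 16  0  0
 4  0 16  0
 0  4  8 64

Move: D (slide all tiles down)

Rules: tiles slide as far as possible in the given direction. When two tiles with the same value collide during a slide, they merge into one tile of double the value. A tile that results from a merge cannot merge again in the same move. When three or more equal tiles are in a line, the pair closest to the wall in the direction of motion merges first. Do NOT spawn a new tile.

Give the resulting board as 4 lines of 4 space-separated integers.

Answer:  0  0  0  0
 2  0  2  0
64 16 16 16
 4  4  8 64

Derivation:
Slide down:
col 0: [2, 64, 4, 0] -> [0, 2, 64, 4]
col 1: [0, 16, 0, 4] -> [0, 0, 16, 4]
col 2: [2, 0, 16, 8] -> [0, 2, 16, 8]
col 3: [16, 0, 0, 64] -> [0, 0, 16, 64]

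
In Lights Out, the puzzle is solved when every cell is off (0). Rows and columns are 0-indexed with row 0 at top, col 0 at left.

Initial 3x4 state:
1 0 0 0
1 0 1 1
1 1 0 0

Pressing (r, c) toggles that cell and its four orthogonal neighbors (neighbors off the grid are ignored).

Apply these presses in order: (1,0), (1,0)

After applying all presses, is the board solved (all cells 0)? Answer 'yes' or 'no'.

Answer: no

Derivation:
After press 1 at (1,0):
0 0 0 0
0 1 1 1
0 1 0 0

After press 2 at (1,0):
1 0 0 0
1 0 1 1
1 1 0 0

Lights still on: 6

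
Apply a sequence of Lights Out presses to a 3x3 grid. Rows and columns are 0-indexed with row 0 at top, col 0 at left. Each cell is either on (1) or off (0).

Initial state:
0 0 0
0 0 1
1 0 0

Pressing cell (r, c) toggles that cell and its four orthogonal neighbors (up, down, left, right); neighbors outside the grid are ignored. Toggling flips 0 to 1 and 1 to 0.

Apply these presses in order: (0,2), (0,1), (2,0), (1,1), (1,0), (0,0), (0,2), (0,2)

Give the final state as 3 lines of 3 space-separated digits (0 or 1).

After press 1 at (0,2):
0 1 1
0 0 0
1 0 0

After press 2 at (0,1):
1 0 0
0 1 0
1 0 0

After press 3 at (2,0):
1 0 0
1 1 0
0 1 0

After press 4 at (1,1):
1 1 0
0 0 1
0 0 0

After press 5 at (1,0):
0 1 0
1 1 1
1 0 0

After press 6 at (0,0):
1 0 0
0 1 1
1 0 0

After press 7 at (0,2):
1 1 1
0 1 0
1 0 0

After press 8 at (0,2):
1 0 0
0 1 1
1 0 0

Answer: 1 0 0
0 1 1
1 0 0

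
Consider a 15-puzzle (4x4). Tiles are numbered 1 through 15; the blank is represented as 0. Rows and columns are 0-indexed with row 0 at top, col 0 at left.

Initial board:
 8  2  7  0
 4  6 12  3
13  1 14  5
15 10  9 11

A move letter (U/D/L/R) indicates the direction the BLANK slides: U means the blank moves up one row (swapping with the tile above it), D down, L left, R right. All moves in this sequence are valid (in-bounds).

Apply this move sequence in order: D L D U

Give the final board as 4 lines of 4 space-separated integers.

After move 1 (D):
 8  2  7  3
 4  6 12  0
13  1 14  5
15 10  9 11

After move 2 (L):
 8  2  7  3
 4  6  0 12
13  1 14  5
15 10  9 11

After move 3 (D):
 8  2  7  3
 4  6 14 12
13  1  0  5
15 10  9 11

After move 4 (U):
 8  2  7  3
 4  6  0 12
13  1 14  5
15 10  9 11

Answer:  8  2  7  3
 4  6  0 12
13  1 14  5
15 10  9 11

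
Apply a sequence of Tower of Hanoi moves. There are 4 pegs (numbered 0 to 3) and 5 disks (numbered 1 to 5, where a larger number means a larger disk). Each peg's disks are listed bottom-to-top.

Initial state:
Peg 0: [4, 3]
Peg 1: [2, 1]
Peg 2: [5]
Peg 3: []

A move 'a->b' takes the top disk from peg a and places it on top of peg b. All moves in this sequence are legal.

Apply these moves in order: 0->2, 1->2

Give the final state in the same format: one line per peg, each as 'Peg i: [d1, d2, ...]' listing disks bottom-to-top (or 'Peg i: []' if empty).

Answer: Peg 0: [4]
Peg 1: [2]
Peg 2: [5, 3, 1]
Peg 3: []

Derivation:
After move 1 (0->2):
Peg 0: [4]
Peg 1: [2, 1]
Peg 2: [5, 3]
Peg 3: []

After move 2 (1->2):
Peg 0: [4]
Peg 1: [2]
Peg 2: [5, 3, 1]
Peg 3: []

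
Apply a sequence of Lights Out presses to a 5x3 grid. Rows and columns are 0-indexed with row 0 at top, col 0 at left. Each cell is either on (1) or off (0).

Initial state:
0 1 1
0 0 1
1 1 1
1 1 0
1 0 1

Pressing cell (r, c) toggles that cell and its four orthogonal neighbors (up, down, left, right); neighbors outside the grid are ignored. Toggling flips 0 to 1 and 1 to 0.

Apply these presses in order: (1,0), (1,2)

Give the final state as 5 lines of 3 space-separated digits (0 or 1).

After press 1 at (1,0):
1 1 1
1 1 1
0 1 1
1 1 0
1 0 1

After press 2 at (1,2):
1 1 0
1 0 0
0 1 0
1 1 0
1 0 1

Answer: 1 1 0
1 0 0
0 1 0
1 1 0
1 0 1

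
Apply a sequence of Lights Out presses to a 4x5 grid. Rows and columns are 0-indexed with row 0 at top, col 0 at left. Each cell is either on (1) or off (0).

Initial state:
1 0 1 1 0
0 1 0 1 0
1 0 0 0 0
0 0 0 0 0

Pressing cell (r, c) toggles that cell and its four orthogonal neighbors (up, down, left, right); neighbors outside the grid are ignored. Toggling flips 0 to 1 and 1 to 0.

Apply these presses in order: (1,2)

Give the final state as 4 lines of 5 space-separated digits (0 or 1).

Answer: 1 0 0 1 0
0 0 1 0 0
1 0 1 0 0
0 0 0 0 0

Derivation:
After press 1 at (1,2):
1 0 0 1 0
0 0 1 0 0
1 0 1 0 0
0 0 0 0 0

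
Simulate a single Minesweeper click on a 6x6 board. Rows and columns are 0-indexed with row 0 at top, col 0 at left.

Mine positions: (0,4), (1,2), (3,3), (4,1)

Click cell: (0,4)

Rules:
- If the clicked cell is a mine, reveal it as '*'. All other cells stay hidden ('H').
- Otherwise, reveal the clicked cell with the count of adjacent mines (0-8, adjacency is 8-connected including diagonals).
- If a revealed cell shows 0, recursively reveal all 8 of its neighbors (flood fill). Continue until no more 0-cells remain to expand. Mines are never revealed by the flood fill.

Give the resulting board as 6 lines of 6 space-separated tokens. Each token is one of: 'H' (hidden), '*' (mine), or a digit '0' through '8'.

H H H H * H
H H H H H H
H H H H H H
H H H H H H
H H H H H H
H H H H H H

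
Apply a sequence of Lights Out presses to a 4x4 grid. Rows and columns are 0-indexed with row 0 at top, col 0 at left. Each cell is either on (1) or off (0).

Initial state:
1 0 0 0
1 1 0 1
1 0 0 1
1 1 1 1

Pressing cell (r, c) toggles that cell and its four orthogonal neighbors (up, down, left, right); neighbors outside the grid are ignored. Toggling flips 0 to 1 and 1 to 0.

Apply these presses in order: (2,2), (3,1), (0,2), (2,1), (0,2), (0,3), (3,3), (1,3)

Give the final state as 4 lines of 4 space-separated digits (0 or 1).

Answer: 1 0 1 0
1 0 0 1
0 1 0 0
0 1 0 0

Derivation:
After press 1 at (2,2):
1 0 0 0
1 1 1 1
1 1 1 0
1 1 0 1

After press 2 at (3,1):
1 0 0 0
1 1 1 1
1 0 1 0
0 0 1 1

After press 3 at (0,2):
1 1 1 1
1 1 0 1
1 0 1 0
0 0 1 1

After press 4 at (2,1):
1 1 1 1
1 0 0 1
0 1 0 0
0 1 1 1

After press 5 at (0,2):
1 0 0 0
1 0 1 1
0 1 0 0
0 1 1 1

After press 6 at (0,3):
1 0 1 1
1 0 1 0
0 1 0 0
0 1 1 1

After press 7 at (3,3):
1 0 1 1
1 0 1 0
0 1 0 1
0 1 0 0

After press 8 at (1,3):
1 0 1 0
1 0 0 1
0 1 0 0
0 1 0 0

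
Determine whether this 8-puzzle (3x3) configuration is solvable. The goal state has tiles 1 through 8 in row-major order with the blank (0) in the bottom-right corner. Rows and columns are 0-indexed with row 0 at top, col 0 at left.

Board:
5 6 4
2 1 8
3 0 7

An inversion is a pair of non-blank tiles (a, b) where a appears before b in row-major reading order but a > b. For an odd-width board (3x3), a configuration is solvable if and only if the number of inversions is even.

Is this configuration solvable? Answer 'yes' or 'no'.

Answer: yes

Derivation:
Inversions (pairs i<j in row-major order where tile[i] > tile[j] > 0): 14
14 is even, so the puzzle is solvable.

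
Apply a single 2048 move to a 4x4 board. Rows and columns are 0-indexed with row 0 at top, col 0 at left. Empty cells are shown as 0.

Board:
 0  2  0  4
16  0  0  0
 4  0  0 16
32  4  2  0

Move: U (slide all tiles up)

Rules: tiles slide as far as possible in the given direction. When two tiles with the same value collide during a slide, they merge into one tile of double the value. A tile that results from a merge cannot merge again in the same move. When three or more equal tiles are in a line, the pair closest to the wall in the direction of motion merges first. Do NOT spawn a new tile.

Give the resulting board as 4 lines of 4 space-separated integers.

Slide up:
col 0: [0, 16, 4, 32] -> [16, 4, 32, 0]
col 1: [2, 0, 0, 4] -> [2, 4, 0, 0]
col 2: [0, 0, 0, 2] -> [2, 0, 0, 0]
col 3: [4, 0, 16, 0] -> [4, 16, 0, 0]

Answer: 16  2  2  4
 4  4  0 16
32  0  0  0
 0  0  0  0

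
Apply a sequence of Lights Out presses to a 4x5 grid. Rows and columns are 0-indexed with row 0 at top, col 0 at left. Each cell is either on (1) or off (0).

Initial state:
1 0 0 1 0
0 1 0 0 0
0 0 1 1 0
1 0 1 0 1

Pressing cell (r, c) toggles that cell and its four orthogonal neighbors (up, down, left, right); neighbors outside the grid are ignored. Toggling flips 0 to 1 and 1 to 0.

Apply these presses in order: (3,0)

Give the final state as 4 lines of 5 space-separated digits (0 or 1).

After press 1 at (3,0):
1 0 0 1 0
0 1 0 0 0
1 0 1 1 0
0 1 1 0 1

Answer: 1 0 0 1 0
0 1 0 0 0
1 0 1 1 0
0 1 1 0 1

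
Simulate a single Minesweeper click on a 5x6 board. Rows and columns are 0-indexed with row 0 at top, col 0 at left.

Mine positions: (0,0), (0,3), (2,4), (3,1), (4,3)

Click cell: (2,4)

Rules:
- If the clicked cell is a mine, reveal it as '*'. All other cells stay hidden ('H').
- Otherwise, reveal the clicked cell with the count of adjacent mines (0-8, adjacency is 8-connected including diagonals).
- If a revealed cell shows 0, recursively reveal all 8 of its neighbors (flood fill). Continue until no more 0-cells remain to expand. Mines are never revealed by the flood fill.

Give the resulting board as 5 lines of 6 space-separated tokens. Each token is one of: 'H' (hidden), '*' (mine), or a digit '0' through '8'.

H H H H H H
H H H H H H
H H H H * H
H H H H H H
H H H H H H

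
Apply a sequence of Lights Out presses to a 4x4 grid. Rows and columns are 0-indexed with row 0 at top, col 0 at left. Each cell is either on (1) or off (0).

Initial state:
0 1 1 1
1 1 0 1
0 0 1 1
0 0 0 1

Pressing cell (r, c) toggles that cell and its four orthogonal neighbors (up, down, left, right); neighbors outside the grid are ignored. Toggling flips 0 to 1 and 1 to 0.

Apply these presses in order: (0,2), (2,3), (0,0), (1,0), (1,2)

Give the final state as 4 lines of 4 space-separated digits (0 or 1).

After press 1 at (0,2):
0 0 0 0
1 1 1 1
0 0 1 1
0 0 0 1

After press 2 at (2,3):
0 0 0 0
1 1 1 0
0 0 0 0
0 0 0 0

After press 3 at (0,0):
1 1 0 0
0 1 1 0
0 0 0 0
0 0 0 0

After press 4 at (1,0):
0 1 0 0
1 0 1 0
1 0 0 0
0 0 0 0

After press 5 at (1,2):
0 1 1 0
1 1 0 1
1 0 1 0
0 0 0 0

Answer: 0 1 1 0
1 1 0 1
1 0 1 0
0 0 0 0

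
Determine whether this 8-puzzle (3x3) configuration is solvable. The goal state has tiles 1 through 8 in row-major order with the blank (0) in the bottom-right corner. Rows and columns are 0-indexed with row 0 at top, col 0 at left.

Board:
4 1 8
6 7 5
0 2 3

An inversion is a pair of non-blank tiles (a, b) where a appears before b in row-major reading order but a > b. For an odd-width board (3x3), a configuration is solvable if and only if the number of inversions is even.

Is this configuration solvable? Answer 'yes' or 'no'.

Inversions (pairs i<j in row-major order where tile[i] > tile[j] > 0): 16
16 is even, so the puzzle is solvable.

Answer: yes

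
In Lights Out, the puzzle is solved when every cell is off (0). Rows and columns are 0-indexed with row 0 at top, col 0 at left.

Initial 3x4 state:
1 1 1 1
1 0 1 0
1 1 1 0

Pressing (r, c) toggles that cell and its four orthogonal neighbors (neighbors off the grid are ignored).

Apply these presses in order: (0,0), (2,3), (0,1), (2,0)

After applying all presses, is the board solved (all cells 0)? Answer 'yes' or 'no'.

After press 1 at (0,0):
0 0 1 1
0 0 1 0
1 1 1 0

After press 2 at (2,3):
0 0 1 1
0 0 1 1
1 1 0 1

After press 3 at (0,1):
1 1 0 1
0 1 1 1
1 1 0 1

After press 4 at (2,0):
1 1 0 1
1 1 1 1
0 0 0 1

Lights still on: 8

Answer: no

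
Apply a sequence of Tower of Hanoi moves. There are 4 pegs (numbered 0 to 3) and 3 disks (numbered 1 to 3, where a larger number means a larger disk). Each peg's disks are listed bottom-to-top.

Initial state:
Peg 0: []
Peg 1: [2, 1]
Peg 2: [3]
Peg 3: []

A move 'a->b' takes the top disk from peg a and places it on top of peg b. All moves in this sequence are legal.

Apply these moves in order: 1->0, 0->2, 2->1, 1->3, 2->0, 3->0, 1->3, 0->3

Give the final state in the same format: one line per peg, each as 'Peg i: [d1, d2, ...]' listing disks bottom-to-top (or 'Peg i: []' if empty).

After move 1 (1->0):
Peg 0: [1]
Peg 1: [2]
Peg 2: [3]
Peg 3: []

After move 2 (0->2):
Peg 0: []
Peg 1: [2]
Peg 2: [3, 1]
Peg 3: []

After move 3 (2->1):
Peg 0: []
Peg 1: [2, 1]
Peg 2: [3]
Peg 3: []

After move 4 (1->3):
Peg 0: []
Peg 1: [2]
Peg 2: [3]
Peg 3: [1]

After move 5 (2->0):
Peg 0: [3]
Peg 1: [2]
Peg 2: []
Peg 3: [1]

After move 6 (3->0):
Peg 0: [3, 1]
Peg 1: [2]
Peg 2: []
Peg 3: []

After move 7 (1->3):
Peg 0: [3, 1]
Peg 1: []
Peg 2: []
Peg 3: [2]

After move 8 (0->3):
Peg 0: [3]
Peg 1: []
Peg 2: []
Peg 3: [2, 1]

Answer: Peg 0: [3]
Peg 1: []
Peg 2: []
Peg 3: [2, 1]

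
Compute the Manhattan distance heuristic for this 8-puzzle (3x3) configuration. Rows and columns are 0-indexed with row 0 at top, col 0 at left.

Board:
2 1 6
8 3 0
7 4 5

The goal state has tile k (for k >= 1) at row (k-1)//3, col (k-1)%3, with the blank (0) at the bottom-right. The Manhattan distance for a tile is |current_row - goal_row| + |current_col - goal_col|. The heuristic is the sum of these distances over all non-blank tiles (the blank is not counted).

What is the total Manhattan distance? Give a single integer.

Answer: 11

Derivation:
Tile 2: (0,0)->(0,1) = 1
Tile 1: (0,1)->(0,0) = 1
Tile 6: (0,2)->(1,2) = 1
Tile 8: (1,0)->(2,1) = 2
Tile 3: (1,1)->(0,2) = 2
Tile 7: (2,0)->(2,0) = 0
Tile 4: (2,1)->(1,0) = 2
Tile 5: (2,2)->(1,1) = 2
Sum: 1 + 1 + 1 + 2 + 2 + 0 + 2 + 2 = 11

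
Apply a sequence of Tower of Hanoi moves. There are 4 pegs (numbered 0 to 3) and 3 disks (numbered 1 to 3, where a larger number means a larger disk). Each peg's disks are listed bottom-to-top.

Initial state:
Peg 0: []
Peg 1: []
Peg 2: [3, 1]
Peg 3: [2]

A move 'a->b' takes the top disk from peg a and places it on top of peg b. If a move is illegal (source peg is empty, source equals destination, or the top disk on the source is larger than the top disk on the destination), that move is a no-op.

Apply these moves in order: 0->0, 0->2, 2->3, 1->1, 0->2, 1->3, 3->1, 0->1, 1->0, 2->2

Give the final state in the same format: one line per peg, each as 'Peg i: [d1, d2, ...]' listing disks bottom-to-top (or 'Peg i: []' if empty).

Answer: Peg 0: [1]
Peg 1: []
Peg 2: [3]
Peg 3: [2]

Derivation:
After move 1 (0->0):
Peg 0: []
Peg 1: []
Peg 2: [3, 1]
Peg 3: [2]

After move 2 (0->2):
Peg 0: []
Peg 1: []
Peg 2: [3, 1]
Peg 3: [2]

After move 3 (2->3):
Peg 0: []
Peg 1: []
Peg 2: [3]
Peg 3: [2, 1]

After move 4 (1->1):
Peg 0: []
Peg 1: []
Peg 2: [3]
Peg 3: [2, 1]

After move 5 (0->2):
Peg 0: []
Peg 1: []
Peg 2: [3]
Peg 3: [2, 1]

After move 6 (1->3):
Peg 0: []
Peg 1: []
Peg 2: [3]
Peg 3: [2, 1]

After move 7 (3->1):
Peg 0: []
Peg 1: [1]
Peg 2: [3]
Peg 3: [2]

After move 8 (0->1):
Peg 0: []
Peg 1: [1]
Peg 2: [3]
Peg 3: [2]

After move 9 (1->0):
Peg 0: [1]
Peg 1: []
Peg 2: [3]
Peg 3: [2]

After move 10 (2->2):
Peg 0: [1]
Peg 1: []
Peg 2: [3]
Peg 3: [2]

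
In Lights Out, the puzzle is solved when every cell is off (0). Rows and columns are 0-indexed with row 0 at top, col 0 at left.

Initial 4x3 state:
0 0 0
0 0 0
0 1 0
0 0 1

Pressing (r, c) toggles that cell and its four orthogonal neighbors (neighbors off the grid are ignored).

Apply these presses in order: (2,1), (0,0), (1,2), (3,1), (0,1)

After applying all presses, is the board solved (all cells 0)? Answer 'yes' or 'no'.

Answer: no

Derivation:
After press 1 at (2,1):
0 0 0
0 1 0
1 0 1
0 1 1

After press 2 at (0,0):
1 1 0
1 1 0
1 0 1
0 1 1

After press 3 at (1,2):
1 1 1
1 0 1
1 0 0
0 1 1

After press 4 at (3,1):
1 1 1
1 0 1
1 1 0
1 0 0

After press 5 at (0,1):
0 0 0
1 1 1
1 1 0
1 0 0

Lights still on: 6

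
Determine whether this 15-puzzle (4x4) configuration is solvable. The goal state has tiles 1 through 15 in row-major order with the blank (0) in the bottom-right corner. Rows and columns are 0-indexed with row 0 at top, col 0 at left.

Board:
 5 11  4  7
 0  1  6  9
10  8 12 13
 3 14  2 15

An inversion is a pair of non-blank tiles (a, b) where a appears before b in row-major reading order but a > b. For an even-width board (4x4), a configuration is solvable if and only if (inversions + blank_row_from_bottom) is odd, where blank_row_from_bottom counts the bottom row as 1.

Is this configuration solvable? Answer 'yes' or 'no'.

Inversions: 36
Blank is in row 1 (0-indexed from top), which is row 3 counting from the bottom (bottom = 1).
36 + 3 = 39, which is odd, so the puzzle is solvable.

Answer: yes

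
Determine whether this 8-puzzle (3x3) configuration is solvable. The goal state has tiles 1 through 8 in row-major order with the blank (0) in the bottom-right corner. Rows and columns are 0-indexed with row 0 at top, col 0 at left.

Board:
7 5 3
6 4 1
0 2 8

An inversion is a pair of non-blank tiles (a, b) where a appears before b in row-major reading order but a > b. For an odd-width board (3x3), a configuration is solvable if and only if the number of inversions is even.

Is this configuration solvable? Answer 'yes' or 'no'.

Inversions (pairs i<j in row-major order where tile[i] > tile[j] > 0): 17
17 is odd, so the puzzle is not solvable.

Answer: no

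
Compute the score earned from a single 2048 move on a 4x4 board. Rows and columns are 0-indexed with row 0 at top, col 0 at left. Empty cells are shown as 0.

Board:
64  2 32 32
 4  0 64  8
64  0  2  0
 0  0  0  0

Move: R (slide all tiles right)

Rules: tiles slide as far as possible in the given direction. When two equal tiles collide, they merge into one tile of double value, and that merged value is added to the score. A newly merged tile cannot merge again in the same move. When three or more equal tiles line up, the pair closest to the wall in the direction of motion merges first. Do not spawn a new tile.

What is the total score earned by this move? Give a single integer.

Slide right:
row 0: [64, 2, 32, 32] -> [0, 64, 2, 64]  score +64 (running 64)
row 1: [4, 0, 64, 8] -> [0, 4, 64, 8]  score +0 (running 64)
row 2: [64, 0, 2, 0] -> [0, 0, 64, 2]  score +0 (running 64)
row 3: [0, 0, 0, 0] -> [0, 0, 0, 0]  score +0 (running 64)
Board after move:
 0 64  2 64
 0  4 64  8
 0  0 64  2
 0  0  0  0

Answer: 64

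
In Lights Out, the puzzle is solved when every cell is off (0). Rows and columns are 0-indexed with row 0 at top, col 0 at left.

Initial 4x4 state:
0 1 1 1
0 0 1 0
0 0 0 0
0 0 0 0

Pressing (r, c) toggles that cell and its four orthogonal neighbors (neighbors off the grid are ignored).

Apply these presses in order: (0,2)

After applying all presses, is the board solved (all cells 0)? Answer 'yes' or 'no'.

Answer: yes

Derivation:
After press 1 at (0,2):
0 0 0 0
0 0 0 0
0 0 0 0
0 0 0 0

Lights still on: 0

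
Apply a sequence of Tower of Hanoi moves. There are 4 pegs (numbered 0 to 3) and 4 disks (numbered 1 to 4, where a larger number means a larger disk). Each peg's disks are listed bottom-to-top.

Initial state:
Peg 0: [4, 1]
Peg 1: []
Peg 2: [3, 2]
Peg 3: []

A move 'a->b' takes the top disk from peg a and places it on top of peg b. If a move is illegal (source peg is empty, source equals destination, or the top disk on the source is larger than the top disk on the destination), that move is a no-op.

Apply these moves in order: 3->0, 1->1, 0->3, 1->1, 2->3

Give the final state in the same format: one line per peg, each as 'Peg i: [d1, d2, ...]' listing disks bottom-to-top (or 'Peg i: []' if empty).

Answer: Peg 0: [4]
Peg 1: []
Peg 2: [3, 2]
Peg 3: [1]

Derivation:
After move 1 (3->0):
Peg 0: [4, 1]
Peg 1: []
Peg 2: [3, 2]
Peg 3: []

After move 2 (1->1):
Peg 0: [4, 1]
Peg 1: []
Peg 2: [3, 2]
Peg 3: []

After move 3 (0->3):
Peg 0: [4]
Peg 1: []
Peg 2: [3, 2]
Peg 3: [1]

After move 4 (1->1):
Peg 0: [4]
Peg 1: []
Peg 2: [3, 2]
Peg 3: [1]

After move 5 (2->3):
Peg 0: [4]
Peg 1: []
Peg 2: [3, 2]
Peg 3: [1]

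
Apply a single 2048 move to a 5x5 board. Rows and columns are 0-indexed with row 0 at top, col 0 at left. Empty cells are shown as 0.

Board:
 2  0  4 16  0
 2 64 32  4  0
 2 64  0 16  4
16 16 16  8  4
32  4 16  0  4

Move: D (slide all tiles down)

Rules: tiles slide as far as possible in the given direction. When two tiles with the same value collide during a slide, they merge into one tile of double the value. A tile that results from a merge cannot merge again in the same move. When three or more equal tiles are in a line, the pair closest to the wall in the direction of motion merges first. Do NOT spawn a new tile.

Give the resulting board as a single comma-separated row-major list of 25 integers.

Slide down:
col 0: [2, 2, 2, 16, 32] -> [0, 2, 4, 16, 32]
col 1: [0, 64, 64, 16, 4] -> [0, 0, 128, 16, 4]
col 2: [4, 32, 0, 16, 16] -> [0, 0, 4, 32, 32]
col 3: [16, 4, 16, 8, 0] -> [0, 16, 4, 16, 8]
col 4: [0, 0, 4, 4, 4] -> [0, 0, 0, 4, 8]

Answer: 0, 0, 0, 0, 0, 2, 0, 0, 16, 0, 4, 128, 4, 4, 0, 16, 16, 32, 16, 4, 32, 4, 32, 8, 8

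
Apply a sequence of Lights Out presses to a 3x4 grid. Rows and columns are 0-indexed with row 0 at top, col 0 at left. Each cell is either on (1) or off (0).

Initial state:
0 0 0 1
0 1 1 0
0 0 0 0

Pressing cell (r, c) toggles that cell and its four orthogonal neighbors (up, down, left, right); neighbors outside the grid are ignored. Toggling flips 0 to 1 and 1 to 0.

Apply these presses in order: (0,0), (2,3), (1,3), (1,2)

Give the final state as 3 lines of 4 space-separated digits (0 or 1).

After press 1 at (0,0):
1 1 0 1
1 1 1 0
0 0 0 0

After press 2 at (2,3):
1 1 0 1
1 1 1 1
0 0 1 1

After press 3 at (1,3):
1 1 0 0
1 1 0 0
0 0 1 0

After press 4 at (1,2):
1 1 1 0
1 0 1 1
0 0 0 0

Answer: 1 1 1 0
1 0 1 1
0 0 0 0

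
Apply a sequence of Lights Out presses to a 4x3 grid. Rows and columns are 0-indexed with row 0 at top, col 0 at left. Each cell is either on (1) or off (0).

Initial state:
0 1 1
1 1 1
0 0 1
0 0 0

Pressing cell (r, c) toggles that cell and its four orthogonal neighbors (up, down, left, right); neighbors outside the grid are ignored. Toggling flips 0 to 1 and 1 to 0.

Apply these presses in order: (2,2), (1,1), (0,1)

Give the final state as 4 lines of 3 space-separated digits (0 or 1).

After press 1 at (2,2):
0 1 1
1 1 0
0 1 0
0 0 1

After press 2 at (1,1):
0 0 1
0 0 1
0 0 0
0 0 1

After press 3 at (0,1):
1 1 0
0 1 1
0 0 0
0 0 1

Answer: 1 1 0
0 1 1
0 0 0
0 0 1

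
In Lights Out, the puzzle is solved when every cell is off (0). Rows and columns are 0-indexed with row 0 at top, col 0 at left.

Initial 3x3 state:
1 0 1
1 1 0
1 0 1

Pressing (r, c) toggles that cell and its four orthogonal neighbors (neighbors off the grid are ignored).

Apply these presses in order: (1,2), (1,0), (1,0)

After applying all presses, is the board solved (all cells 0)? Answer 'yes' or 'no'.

Answer: no

Derivation:
After press 1 at (1,2):
1 0 0
1 0 1
1 0 0

After press 2 at (1,0):
0 0 0
0 1 1
0 0 0

After press 3 at (1,0):
1 0 0
1 0 1
1 0 0

Lights still on: 4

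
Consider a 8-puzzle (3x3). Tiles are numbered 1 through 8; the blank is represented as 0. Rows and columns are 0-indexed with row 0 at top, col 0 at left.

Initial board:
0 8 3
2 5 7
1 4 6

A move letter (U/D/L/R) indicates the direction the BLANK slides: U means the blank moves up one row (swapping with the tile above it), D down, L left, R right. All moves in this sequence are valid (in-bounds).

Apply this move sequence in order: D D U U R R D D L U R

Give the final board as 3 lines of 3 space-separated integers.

Answer: 8 3 7
2 6 0
1 5 4

Derivation:
After move 1 (D):
2 8 3
0 5 7
1 4 6

After move 2 (D):
2 8 3
1 5 7
0 4 6

After move 3 (U):
2 8 3
0 5 7
1 4 6

After move 4 (U):
0 8 3
2 5 7
1 4 6

After move 5 (R):
8 0 3
2 5 7
1 4 6

After move 6 (R):
8 3 0
2 5 7
1 4 6

After move 7 (D):
8 3 7
2 5 0
1 4 6

After move 8 (D):
8 3 7
2 5 6
1 4 0

After move 9 (L):
8 3 7
2 5 6
1 0 4

After move 10 (U):
8 3 7
2 0 6
1 5 4

After move 11 (R):
8 3 7
2 6 0
1 5 4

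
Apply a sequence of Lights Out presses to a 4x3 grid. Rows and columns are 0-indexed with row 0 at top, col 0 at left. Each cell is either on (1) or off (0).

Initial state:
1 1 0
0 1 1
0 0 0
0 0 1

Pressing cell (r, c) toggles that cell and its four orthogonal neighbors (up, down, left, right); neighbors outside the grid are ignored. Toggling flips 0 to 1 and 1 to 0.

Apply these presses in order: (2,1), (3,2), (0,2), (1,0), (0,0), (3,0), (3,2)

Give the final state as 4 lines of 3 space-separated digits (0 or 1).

After press 1 at (2,1):
1 1 0
0 0 1
1 1 1
0 1 1

After press 2 at (3,2):
1 1 0
0 0 1
1 1 0
0 0 0

After press 3 at (0,2):
1 0 1
0 0 0
1 1 0
0 0 0

After press 4 at (1,0):
0 0 1
1 1 0
0 1 0
0 0 0

After press 5 at (0,0):
1 1 1
0 1 0
0 1 0
0 0 0

After press 6 at (3,0):
1 1 1
0 1 0
1 1 0
1 1 0

After press 7 at (3,2):
1 1 1
0 1 0
1 1 1
1 0 1

Answer: 1 1 1
0 1 0
1 1 1
1 0 1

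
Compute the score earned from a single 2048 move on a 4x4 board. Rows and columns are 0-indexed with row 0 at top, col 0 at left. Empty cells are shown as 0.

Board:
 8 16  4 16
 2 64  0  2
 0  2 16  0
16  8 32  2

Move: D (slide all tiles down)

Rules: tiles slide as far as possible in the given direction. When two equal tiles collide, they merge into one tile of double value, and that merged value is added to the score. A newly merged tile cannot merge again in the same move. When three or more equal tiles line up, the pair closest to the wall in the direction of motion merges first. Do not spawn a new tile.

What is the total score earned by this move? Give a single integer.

Answer: 4

Derivation:
Slide down:
col 0: [8, 2, 0, 16] -> [0, 8, 2, 16]  score +0 (running 0)
col 1: [16, 64, 2, 8] -> [16, 64, 2, 8]  score +0 (running 0)
col 2: [4, 0, 16, 32] -> [0, 4, 16, 32]  score +0 (running 0)
col 3: [16, 2, 0, 2] -> [0, 0, 16, 4]  score +4 (running 4)
Board after move:
 0 16  0  0
 8 64  4  0
 2  2 16 16
16  8 32  4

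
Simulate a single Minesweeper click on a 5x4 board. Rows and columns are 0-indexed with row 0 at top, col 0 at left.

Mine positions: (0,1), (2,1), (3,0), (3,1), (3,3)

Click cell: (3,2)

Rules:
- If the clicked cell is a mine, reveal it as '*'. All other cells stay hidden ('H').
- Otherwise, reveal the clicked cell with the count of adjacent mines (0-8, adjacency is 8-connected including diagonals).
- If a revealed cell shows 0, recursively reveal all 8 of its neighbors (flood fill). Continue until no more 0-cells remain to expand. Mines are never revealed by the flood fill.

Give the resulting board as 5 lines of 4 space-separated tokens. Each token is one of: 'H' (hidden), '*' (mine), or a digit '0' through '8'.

H H H H
H H H H
H H H H
H H 3 H
H H H H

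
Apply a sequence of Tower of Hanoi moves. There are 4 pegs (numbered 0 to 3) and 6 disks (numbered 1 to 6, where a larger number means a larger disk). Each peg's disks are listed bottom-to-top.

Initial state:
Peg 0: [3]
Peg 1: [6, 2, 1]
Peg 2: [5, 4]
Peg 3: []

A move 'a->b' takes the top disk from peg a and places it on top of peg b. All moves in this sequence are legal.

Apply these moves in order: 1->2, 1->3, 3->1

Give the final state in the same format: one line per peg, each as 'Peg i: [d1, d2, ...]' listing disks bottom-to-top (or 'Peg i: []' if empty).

After move 1 (1->2):
Peg 0: [3]
Peg 1: [6, 2]
Peg 2: [5, 4, 1]
Peg 3: []

After move 2 (1->3):
Peg 0: [3]
Peg 1: [6]
Peg 2: [5, 4, 1]
Peg 3: [2]

After move 3 (3->1):
Peg 0: [3]
Peg 1: [6, 2]
Peg 2: [5, 4, 1]
Peg 3: []

Answer: Peg 0: [3]
Peg 1: [6, 2]
Peg 2: [5, 4, 1]
Peg 3: []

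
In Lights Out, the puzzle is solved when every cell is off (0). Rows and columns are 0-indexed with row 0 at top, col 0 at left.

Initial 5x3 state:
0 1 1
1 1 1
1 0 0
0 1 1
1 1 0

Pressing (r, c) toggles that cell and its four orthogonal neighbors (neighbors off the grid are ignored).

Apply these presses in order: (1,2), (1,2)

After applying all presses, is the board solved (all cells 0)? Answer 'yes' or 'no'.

After press 1 at (1,2):
0 1 0
1 0 0
1 0 1
0 1 1
1 1 0

After press 2 at (1,2):
0 1 1
1 1 1
1 0 0
0 1 1
1 1 0

Lights still on: 10

Answer: no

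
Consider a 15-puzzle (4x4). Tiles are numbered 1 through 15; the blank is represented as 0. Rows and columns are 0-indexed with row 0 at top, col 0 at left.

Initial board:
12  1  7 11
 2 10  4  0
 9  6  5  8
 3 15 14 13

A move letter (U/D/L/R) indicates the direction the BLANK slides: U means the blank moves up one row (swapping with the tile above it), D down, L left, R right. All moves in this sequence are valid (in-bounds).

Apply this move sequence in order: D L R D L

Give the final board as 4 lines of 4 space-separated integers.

Answer: 12  1  7 11
 2 10  4  8
 9  6  5 13
 3 15  0 14

Derivation:
After move 1 (D):
12  1  7 11
 2 10  4  8
 9  6  5  0
 3 15 14 13

After move 2 (L):
12  1  7 11
 2 10  4  8
 9  6  0  5
 3 15 14 13

After move 3 (R):
12  1  7 11
 2 10  4  8
 9  6  5  0
 3 15 14 13

After move 4 (D):
12  1  7 11
 2 10  4  8
 9  6  5 13
 3 15 14  0

After move 5 (L):
12  1  7 11
 2 10  4  8
 9  6  5 13
 3 15  0 14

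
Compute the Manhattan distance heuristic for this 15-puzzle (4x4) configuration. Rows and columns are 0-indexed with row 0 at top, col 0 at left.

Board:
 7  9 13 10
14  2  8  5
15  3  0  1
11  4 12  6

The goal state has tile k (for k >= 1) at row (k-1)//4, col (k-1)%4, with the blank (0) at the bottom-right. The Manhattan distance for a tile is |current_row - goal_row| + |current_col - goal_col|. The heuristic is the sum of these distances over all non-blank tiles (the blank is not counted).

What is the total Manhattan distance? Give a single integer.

Tile 7: (0,0)->(1,2) = 3
Tile 9: (0,1)->(2,0) = 3
Tile 13: (0,2)->(3,0) = 5
Tile 10: (0,3)->(2,1) = 4
Tile 14: (1,0)->(3,1) = 3
Tile 2: (1,1)->(0,1) = 1
Tile 8: (1,2)->(1,3) = 1
Tile 5: (1,3)->(1,0) = 3
Tile 15: (2,0)->(3,2) = 3
Tile 3: (2,1)->(0,2) = 3
Tile 1: (2,3)->(0,0) = 5
Tile 11: (3,0)->(2,2) = 3
Tile 4: (3,1)->(0,3) = 5
Tile 12: (3,2)->(2,3) = 2
Tile 6: (3,3)->(1,1) = 4
Sum: 3 + 3 + 5 + 4 + 3 + 1 + 1 + 3 + 3 + 3 + 5 + 3 + 5 + 2 + 4 = 48

Answer: 48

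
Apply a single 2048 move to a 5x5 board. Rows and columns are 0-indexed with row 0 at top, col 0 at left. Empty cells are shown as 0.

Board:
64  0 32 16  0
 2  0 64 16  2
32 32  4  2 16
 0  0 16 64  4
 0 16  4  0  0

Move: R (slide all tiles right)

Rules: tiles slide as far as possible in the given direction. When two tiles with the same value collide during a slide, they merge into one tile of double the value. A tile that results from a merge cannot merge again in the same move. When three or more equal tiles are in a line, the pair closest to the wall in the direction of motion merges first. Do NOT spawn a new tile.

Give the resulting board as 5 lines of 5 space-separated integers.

Slide right:
row 0: [64, 0, 32, 16, 0] -> [0, 0, 64, 32, 16]
row 1: [2, 0, 64, 16, 2] -> [0, 2, 64, 16, 2]
row 2: [32, 32, 4, 2, 16] -> [0, 64, 4, 2, 16]
row 3: [0, 0, 16, 64, 4] -> [0, 0, 16, 64, 4]
row 4: [0, 16, 4, 0, 0] -> [0, 0, 0, 16, 4]

Answer:  0  0 64 32 16
 0  2 64 16  2
 0 64  4  2 16
 0  0 16 64  4
 0  0  0 16  4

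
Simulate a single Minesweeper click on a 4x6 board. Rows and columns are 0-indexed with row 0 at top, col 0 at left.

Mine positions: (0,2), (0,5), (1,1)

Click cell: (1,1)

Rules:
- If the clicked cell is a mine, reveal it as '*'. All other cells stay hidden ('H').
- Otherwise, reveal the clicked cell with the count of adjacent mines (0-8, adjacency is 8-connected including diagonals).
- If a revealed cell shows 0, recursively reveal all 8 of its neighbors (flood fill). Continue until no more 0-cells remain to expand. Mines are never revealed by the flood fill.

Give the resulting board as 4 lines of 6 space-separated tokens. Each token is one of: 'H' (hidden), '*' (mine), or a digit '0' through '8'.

H H H H H H
H * H H H H
H H H H H H
H H H H H H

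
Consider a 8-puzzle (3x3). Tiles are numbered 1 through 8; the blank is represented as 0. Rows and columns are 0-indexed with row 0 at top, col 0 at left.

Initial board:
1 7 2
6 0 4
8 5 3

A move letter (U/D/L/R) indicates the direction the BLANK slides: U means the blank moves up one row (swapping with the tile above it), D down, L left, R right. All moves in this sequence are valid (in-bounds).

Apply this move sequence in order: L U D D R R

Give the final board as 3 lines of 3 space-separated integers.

After move 1 (L):
1 7 2
0 6 4
8 5 3

After move 2 (U):
0 7 2
1 6 4
8 5 3

After move 3 (D):
1 7 2
0 6 4
8 5 3

After move 4 (D):
1 7 2
8 6 4
0 5 3

After move 5 (R):
1 7 2
8 6 4
5 0 3

After move 6 (R):
1 7 2
8 6 4
5 3 0

Answer: 1 7 2
8 6 4
5 3 0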